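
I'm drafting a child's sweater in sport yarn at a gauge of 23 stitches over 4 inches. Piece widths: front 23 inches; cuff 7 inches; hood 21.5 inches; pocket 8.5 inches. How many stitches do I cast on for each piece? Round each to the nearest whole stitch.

Rate = 23/4 = 5.75 sts per in.
front: 23 × 5.75 = 132.25 → 132.
cuff: 7 × 5.75 = 40.25 → 40.
hood: 21.5 × 5.75 = 123.62 → 124.
pocket: 8.5 × 5.75 = 48.88 → 49.

front 132; cuff 40; hood 124; pocket 49.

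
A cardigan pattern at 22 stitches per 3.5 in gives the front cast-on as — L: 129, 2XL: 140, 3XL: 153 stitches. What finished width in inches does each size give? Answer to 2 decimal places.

L 20.52 inches; 2XL 22.27 inches; 3XL 24.34 inches.

22/3.5 = 6.286 sts per in.
L: 129 / 6.286 = 20.523 → 20.52 in.
2XL: 140 / 6.286 = 22.273 → 22.27 in.
3XL: 153 / 6.286 = 24.341 → 24.34 in.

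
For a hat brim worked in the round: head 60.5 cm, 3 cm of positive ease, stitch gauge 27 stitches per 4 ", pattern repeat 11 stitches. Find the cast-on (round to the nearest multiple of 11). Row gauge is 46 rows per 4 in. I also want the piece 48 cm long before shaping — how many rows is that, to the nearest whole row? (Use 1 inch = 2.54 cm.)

Finished = 60.5 + 3 = 63.5 cm.
63.5 cm × 1/2.54 = 25.00 inches.
27/4 = 6.75 sts per in; 25.00 × 6.75 = 168.75 sts.
Nearest multiple of 11 → 165.
48 cm = 18.90 inches; × 11.5 = 217.32 → 217 rows.

Cast on 165 stitches; work 217 rows.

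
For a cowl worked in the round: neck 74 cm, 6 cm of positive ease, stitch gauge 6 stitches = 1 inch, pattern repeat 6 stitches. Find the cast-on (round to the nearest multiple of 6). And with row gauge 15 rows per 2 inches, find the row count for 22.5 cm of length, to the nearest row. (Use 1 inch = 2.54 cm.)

Cast on 186 stitches; work 66 rows.

Finished = 74 + 6 = 80 cm.
80 cm × 1/2.54 = 31.50 inches.
6/1 = 6 sts per in; 31.50 × 6 = 188.98 sts.
Nearest multiple of 6 → 186.
22.5 cm = 8.86 inches; × 7.5 = 66.44 → 66 rows.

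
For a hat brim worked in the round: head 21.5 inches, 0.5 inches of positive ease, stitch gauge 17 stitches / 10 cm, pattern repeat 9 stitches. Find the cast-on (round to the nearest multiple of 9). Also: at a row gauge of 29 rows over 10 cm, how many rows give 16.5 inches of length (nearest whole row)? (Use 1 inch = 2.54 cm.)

Finished = 21.5 + 0.5 = 22 inches.
22 inches × 2.54 = 55.88 cm.
17/10 = 1.7 sts per cm; 55.88 × 1.7 = 95.00 sts.
Nearest multiple of 9 → 99.
16.5 inches = 41.91 cm; × 2.9 = 121.54 → 122 rows.

Cast on 99 stitches; work 122 rows.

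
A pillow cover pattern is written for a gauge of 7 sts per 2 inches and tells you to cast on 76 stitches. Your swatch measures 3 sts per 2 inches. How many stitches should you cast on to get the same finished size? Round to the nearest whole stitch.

Scale factor = 3 / 7 = 0.429.
76 × 3 / 7 = 32.57 sts.
→ 33 sts.

CO 33 sts.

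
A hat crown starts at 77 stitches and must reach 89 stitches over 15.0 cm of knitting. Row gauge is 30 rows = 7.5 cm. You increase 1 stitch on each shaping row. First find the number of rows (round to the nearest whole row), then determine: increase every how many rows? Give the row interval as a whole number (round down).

Increase every 5th row.

Rows = 15.0 × 4 = 60.0 → 60 rows.
Stitches to add: 12 → 12 shaping rows (at 1 st each).
60 / 12 = 5.00 → every 5 rows.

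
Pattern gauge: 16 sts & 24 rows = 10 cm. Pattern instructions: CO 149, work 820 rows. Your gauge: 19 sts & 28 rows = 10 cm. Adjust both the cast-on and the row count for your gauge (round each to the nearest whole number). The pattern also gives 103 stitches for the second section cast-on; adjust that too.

Cast on 177 stitches; work 957 rows; second section cast-on 122 stitches.

Stitches: 149 × 19/16 = 176.94 → 177.
Rows: 820 × 28/24 = 956.67 → 957.
second section cast-on: 103 × 19/16 = 122.31 → 122.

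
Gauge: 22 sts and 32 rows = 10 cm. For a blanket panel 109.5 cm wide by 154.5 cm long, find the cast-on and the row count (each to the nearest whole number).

Stitch gauge = 22/10 = 2.2 sts/cm; 109.5 × 2.2 = 240.90 → 241 sts.
Row gauge = 32/10 = 3.2 rows/cm; 154.5 × 3.2 = 494.40 → 494 rows.

Cast on 241 stitches and work 494 rows.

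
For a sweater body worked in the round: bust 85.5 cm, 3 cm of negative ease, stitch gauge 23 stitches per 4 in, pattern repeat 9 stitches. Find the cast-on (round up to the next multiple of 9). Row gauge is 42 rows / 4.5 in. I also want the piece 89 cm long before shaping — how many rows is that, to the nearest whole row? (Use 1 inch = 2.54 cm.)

Finished = 85.5 − 3 = 82.5 cm.
82.5 cm × 1/2.54 = 32.48 inches.
23/4 = 5.75 sts per in; 32.48 × 5.75 = 186.76 sts.
Next multiple of 9 → 189.
89 cm = 35.04 inches; × 9.333 = 327.03 → 327 rows.

Cast on 189 stitches; work 327 rows.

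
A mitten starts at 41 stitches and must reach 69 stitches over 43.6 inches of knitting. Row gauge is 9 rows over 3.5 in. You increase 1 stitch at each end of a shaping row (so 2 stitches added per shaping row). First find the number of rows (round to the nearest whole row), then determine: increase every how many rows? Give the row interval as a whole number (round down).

Rows = 43.6 × 2.571 = 112.1 → 112 rows.
Stitches to add: 28 → 14 shaping rows (at 2 st each).
112 / 14 = 8.00 → every 8 rows.

Increase every 8th row.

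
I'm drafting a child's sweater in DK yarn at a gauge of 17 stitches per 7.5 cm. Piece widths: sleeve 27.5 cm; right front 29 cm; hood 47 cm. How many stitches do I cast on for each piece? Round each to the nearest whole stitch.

Rate = 17/7.5 = 2.267 sts per cm.
sleeve: 27.5 × 2.267 = 62.33 → 62.
right front: 29 × 2.267 = 65.73 → 66.
hood: 47 × 2.267 = 106.53 → 107.

sleeve 62; right front 66; hood 107.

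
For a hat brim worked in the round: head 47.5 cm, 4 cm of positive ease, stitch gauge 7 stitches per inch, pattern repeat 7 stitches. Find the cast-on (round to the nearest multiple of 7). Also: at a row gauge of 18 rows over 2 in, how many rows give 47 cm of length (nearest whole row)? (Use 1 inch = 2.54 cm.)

Finished = 47.5 + 4 = 51.5 cm.
51.5 cm × 1/2.54 = 20.28 inches.
7/1 = 7 sts per in; 20.28 × 7 = 141.93 sts.
Nearest multiple of 7 → 140.
47 cm = 18.50 inches; × 9 = 166.54 → 167 rows.

Cast on 140 stitches; work 167 rows.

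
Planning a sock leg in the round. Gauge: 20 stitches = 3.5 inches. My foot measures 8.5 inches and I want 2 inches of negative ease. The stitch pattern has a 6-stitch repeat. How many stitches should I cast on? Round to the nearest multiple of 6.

Finished = 8.5 − 2 = 6.5 inches.
20 / 3.5 = 5.714 sts/in.
6.5 × 5.714 = 37.14 sts.
Nearest multiple of 6: 36.

CO 36 sts.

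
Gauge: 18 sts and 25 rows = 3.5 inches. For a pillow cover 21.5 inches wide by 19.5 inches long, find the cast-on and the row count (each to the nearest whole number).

Stitch gauge = 18/3.5 = 5.143 sts/in; 21.5 × 5.143 = 110.57 → 111 sts.
Row gauge = 25/3.5 = 7.143 rows/in; 19.5 × 7.143 = 139.29 → 139 rows.

Cast on 111 stitches and work 139 rows.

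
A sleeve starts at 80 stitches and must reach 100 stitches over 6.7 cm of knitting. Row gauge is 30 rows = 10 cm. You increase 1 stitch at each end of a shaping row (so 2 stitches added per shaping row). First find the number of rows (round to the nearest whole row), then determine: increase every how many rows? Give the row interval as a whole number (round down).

Rows = 6.7 × 3 = 20.1 → 20 rows.
Stitches to add: 20 → 10 shaping rows (at 2 st each).
20 / 10 = 2.00 → every 2 rows.

Increase every 2nd row.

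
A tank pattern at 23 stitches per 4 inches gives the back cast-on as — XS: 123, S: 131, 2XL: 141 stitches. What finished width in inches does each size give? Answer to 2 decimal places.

23/4 = 5.75 sts per in.
XS: 123 / 5.75 = 21.391 → 21.39 in.
S: 131 / 5.75 = 22.783 → 22.78 in.
2XL: 141 / 5.75 = 24.522 → 24.52 in.

XS 21.39 inches; S 22.78 inches; 2XL 24.52 inches.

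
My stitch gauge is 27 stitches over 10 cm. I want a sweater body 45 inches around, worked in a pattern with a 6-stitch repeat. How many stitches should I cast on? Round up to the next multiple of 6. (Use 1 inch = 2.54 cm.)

45 in = 45 × 2.54 = 114.30 cm.
27 / 10 = 2.7 sts/cm.
114.30 × 2.7 = 308.61 sts.
→ 312.

Cast on 312 stitches.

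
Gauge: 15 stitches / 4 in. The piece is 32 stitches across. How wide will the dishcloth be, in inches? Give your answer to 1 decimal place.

15 stitches / 4 inch = 3.75 stitches per inch.
32 / 3.75 = 8.53 inches.

8.5 inches.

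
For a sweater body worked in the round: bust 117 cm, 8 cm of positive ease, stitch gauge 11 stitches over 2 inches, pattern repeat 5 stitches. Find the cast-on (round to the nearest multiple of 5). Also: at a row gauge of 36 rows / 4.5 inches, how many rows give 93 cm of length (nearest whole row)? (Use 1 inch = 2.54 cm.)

Cast on 270 stitches; work 293 rows.

Finished = 117 + 8 = 125 cm.
125 cm × 1/2.54 = 49.21 inches.
11/2 = 5.5 sts per in; 49.21 × 5.5 = 270.67 sts.
Nearest multiple of 5 → 270.
93 cm = 36.61 inches; × 8 = 292.91 → 293 rows.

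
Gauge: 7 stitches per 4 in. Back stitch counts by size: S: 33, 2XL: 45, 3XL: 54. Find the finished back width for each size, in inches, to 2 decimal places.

S 18.86 inches; 2XL 25.71 inches; 3XL 30.86 inches.

7/4 = 1.75 sts per in.
S: 33 / 1.75 = 18.857 → 18.86 in.
2XL: 45 / 1.75 = 25.714 → 25.71 in.
3XL: 54 / 1.75 = 30.857 → 30.86 in.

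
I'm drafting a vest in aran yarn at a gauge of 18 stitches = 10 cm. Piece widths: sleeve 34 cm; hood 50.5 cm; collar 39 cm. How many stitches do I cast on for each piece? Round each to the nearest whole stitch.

sleeve 61; hood 91; collar 70.

Rate = 18/10 = 1.8 sts per cm.
sleeve: 34 × 1.8 = 61.20 → 61.
hood: 50.5 × 1.8 = 90.90 → 91.
collar: 39 × 1.8 = 70.20 → 70.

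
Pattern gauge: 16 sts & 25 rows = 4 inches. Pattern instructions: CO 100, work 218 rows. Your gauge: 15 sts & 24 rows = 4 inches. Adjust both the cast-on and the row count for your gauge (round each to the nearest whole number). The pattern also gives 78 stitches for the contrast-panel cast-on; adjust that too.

Stitches: 100 × 15/16 = 93.75 → 94.
Rows: 218 × 24/25 = 209.28 → 209.
contrast-panel cast-on: 78 × 15/16 = 73.12 → 73.

Cast on 94 stitches; work 209 rows; contrast-panel cast-on 73 stitches.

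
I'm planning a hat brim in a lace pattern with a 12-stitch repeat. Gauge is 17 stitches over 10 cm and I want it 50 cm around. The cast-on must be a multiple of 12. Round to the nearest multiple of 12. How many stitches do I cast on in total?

Cast on 84 stitches.

17 / 10 = 1.7 sts per cm.
50 × 1.7 = 85.00 sts.
Nearest multiple of 12: 84.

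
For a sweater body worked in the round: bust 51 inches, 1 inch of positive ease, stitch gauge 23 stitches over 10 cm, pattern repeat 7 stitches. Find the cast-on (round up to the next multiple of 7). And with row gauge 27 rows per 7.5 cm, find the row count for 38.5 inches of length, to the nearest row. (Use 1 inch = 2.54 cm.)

Cast on 308 stitches; work 352 rows.

Finished = 51 + 1 = 52 inches.
52 inches × 2.54 = 132.08 cm.
23/10 = 2.3 sts per cm; 132.08 × 2.3 = 303.78 sts.
Next multiple of 7 → 308.
38.5 inches = 97.79 cm; × 3.6 = 352.04 → 352 rows.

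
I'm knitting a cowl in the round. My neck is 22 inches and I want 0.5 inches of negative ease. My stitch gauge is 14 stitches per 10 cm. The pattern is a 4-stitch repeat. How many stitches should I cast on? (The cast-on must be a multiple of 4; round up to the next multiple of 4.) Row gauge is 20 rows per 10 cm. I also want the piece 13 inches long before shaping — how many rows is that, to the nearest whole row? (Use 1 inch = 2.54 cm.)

Finished = 22 − 0.5 = 21.5 inches.
21.5 inches × 2.54 = 54.61 cm.
14/10 = 1.4 sts per cm; 54.61 × 1.4 = 76.45 sts.
Next multiple of 4 → 80.
13 inches = 33.02 cm; × 2 = 66.04 → 66 rows.

Cast on 80 stitches; work 66 rows.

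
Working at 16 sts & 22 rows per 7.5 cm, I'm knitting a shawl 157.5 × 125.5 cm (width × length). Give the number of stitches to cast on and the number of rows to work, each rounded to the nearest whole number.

Stitch gauge = 16/7.5 = 2.133 sts/cm; 157.5 × 2.133 = 336.00 → 336 sts.
Row gauge = 22/7.5 = 2.933 rows/cm; 125.5 × 2.933 = 368.13 → 368 rows.

Cast on 336 stitches and work 368 rows.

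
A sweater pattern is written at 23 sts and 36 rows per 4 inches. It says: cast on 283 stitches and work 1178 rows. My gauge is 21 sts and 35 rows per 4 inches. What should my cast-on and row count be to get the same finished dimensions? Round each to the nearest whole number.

Stitches: 283 × 21/23 = 258.39 → 258.
Rows: 1178 × 35/36 = 1145.28 → 1145.

Cast on 258 stitches; work 1145 rows.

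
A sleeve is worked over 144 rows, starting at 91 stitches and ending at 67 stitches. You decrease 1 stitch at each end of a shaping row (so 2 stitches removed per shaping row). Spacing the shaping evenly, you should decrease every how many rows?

Decrease every 12th row.

Stitches to remove: |67 − 91| = 24.
Shaping rows needed: 24 / 2 = 12.
144 rows / 12 = every 12 rows.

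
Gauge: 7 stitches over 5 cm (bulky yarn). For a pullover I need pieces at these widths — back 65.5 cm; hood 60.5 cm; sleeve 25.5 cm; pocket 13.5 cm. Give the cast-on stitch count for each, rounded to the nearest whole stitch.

Rate = 7/5 = 1.4 sts per cm.
back: 65.5 × 1.4 = 91.70 → 92.
hood: 60.5 × 1.4 = 84.70 → 85.
sleeve: 25.5 × 1.4 = 35.70 → 36.
pocket: 13.5 × 1.4 = 18.90 → 19.

back 92; hood 85; sleeve 36; pocket 19.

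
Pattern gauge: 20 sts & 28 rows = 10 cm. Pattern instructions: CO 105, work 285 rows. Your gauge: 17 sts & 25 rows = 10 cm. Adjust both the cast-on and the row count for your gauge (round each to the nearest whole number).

Cast on 89 stitches; work 254 rows.

Stitches: 105 × 17/20 = 89.25 → 89.
Rows: 285 × 25/28 = 254.46 → 254.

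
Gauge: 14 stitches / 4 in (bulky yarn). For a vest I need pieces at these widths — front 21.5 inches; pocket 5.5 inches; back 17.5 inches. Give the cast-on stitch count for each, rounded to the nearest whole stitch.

front 75; pocket 19; back 61.

Rate = 14/4 = 3.5 sts per in.
front: 21.5 × 3.5 = 75.25 → 75.
pocket: 5.5 × 3.5 = 19.25 → 19.
back: 17.5 × 3.5 = 61.25 → 61.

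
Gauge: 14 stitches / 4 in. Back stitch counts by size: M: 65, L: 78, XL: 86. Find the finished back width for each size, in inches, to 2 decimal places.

M 18.57 inches; L 22.29 inches; XL 24.57 inches.

14/4 = 3.5 sts per in.
M: 65 / 3.5 = 18.571 → 18.57 in.
L: 78 / 3.5 = 22.286 → 22.29 in.
XL: 86 / 3.5 = 24.571 → 24.57 in.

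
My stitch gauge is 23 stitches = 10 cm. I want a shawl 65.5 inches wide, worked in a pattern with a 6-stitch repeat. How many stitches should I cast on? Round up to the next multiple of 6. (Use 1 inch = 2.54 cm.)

65.5 in = 65.5 × 2.54 = 166.37 cm.
23 / 10 = 2.3 sts/cm.
166.37 × 2.3 = 382.65 sts.
→ 384.

384 stitches.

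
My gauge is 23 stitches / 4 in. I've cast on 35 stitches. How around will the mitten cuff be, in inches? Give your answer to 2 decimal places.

6.09 inches.

23 stitches / 4 inch = 5.75 stitches per inch.
35 / 5.75 = 6.087 inches.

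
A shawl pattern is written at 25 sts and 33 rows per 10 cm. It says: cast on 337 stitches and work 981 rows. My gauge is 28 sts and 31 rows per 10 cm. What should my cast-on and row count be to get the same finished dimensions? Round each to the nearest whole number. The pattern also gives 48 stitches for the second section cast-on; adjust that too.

Cast on 377 stitches; work 922 rows; second section cast-on 54 stitches.

Stitches: 337 × 28/25 = 377.44 → 377.
Rows: 981 × 31/33 = 921.55 → 922.
second section cast-on: 48 × 28/25 = 53.76 → 54.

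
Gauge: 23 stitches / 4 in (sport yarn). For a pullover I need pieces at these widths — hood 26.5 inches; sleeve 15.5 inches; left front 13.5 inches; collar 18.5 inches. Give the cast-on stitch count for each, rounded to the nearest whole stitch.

hood 152; sleeve 89; left front 78; collar 106.

Rate = 23/4 = 5.75 sts per in.
hood: 26.5 × 5.75 = 152.38 → 152.
sleeve: 15.5 × 5.75 = 89.12 → 89.
left front: 13.5 × 5.75 = 77.62 → 78.
collar: 18.5 × 5.75 = 106.38 → 106.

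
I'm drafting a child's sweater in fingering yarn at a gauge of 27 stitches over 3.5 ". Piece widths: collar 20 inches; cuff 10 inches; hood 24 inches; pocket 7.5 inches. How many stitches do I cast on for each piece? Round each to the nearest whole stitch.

collar 154; cuff 77; hood 185; pocket 58.

Rate = 27/3.5 = 7.714 sts per in.
collar: 20 × 7.714 = 154.29 → 154.
cuff: 10 × 7.714 = 77.14 → 77.
hood: 24 × 7.714 = 185.14 → 185.
pocket: 7.5 × 7.714 = 57.86 → 58.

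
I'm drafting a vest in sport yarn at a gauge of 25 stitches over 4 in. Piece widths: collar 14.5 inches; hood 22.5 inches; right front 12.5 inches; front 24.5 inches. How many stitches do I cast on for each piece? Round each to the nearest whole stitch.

Rate = 25/4 = 6.25 sts per in.
collar: 14.5 × 6.25 = 90.62 → 91.
hood: 22.5 × 6.25 = 140.62 → 141.
right front: 12.5 × 6.25 = 78.12 → 78.
front: 24.5 × 6.25 = 153.12 → 153.

collar 91; hood 141; right front 78; front 153.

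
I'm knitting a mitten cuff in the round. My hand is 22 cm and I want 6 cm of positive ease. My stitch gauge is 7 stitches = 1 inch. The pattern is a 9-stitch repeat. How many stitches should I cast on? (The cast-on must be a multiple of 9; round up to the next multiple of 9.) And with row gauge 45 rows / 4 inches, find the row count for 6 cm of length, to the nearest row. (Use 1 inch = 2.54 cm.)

Finished = 22 + 6 = 28 cm.
28 cm × 1/2.54 = 11.02 inches.
7/1 = 7 sts per in; 11.02 × 7 = 77.17 sts.
Next multiple of 9 → 81.
6 cm = 2.36 inches; × 11.25 = 26.57 → 27 rows.

Cast on 81 stitches; work 27 rows.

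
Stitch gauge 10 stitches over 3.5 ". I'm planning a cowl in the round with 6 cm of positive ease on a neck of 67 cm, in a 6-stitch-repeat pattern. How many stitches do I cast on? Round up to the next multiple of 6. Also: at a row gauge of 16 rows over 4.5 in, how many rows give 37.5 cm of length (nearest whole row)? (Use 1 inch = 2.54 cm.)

Cast on 84 stitches; work 52 rows.

Finished = 67 + 6 = 73 cm.
73 cm × 1/2.54 = 28.74 inches.
10/3.5 = 2.857 sts per in; 28.74 × 2.857 = 82.11 sts.
Next multiple of 6 → 84.
37.5 cm = 14.76 inches; × 3.556 = 52.49 → 52 rows.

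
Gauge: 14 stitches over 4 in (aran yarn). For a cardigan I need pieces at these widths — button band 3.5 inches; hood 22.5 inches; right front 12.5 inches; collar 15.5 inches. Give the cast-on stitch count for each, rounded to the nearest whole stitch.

button band 12; hood 79; right front 44; collar 54.

Rate = 14/4 = 3.5 sts per in.
button band: 3.5 × 3.5 = 12.25 → 12.
hood: 22.5 × 3.5 = 78.75 → 79.
right front: 12.5 × 3.5 = 43.75 → 44.
collar: 15.5 × 3.5 = 54.25 → 54.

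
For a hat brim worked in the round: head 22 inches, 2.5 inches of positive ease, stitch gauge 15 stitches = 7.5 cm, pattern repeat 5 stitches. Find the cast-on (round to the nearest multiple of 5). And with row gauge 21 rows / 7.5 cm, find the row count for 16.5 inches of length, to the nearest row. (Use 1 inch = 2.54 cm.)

Finished = 22 + 2.5 = 24.5 inches.
24.5 inches × 2.54 = 62.23 cm.
15/7.5 = 2 sts per cm; 62.23 × 2 = 124.46 sts.
Nearest multiple of 5 → 125.
16.5 inches = 41.91 cm; × 2.8 = 117.35 → 117 rows.

Cast on 125 stitches; work 117 rows.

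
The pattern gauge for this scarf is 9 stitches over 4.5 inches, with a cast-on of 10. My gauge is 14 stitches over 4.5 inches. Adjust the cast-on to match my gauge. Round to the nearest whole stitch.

Scale factor = 14 / 9 = 1.556.
10 × 14 / 9 = 15.56 sts.
→ 16 sts.

16 stitches.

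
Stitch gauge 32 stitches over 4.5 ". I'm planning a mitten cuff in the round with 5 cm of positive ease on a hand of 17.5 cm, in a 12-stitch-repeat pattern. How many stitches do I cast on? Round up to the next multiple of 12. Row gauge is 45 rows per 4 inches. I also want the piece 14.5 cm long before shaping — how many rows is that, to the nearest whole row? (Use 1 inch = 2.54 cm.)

Cast on 72 stitches; work 64 rows.

Finished = 17.5 + 5 = 22.5 cm.
22.5 cm × 1/2.54 = 8.86 inches.
32/4.5 = 7.111 sts per in; 8.86 × 7.111 = 62.99 sts.
Next multiple of 12 → 72.
14.5 cm = 5.71 inches; × 11.25 = 64.22 → 64 rows.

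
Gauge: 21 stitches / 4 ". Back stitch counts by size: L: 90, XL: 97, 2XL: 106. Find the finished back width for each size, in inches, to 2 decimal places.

21/4 = 5.25 sts per in.
L: 90 / 5.25 = 17.143 → 17.14 in.
XL: 97 / 5.25 = 18.476 → 18.48 in.
2XL: 106 / 5.25 = 20.190 → 20.19 in.

L 17.14 inches; XL 18.48 inches; 2XL 20.19 inches.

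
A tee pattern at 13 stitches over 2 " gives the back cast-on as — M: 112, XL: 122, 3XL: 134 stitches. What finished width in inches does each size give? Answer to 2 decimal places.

13/2 = 6.5 sts per in.
M: 112 / 6.5 = 17.231 → 17.23 in.
XL: 122 / 6.5 = 18.769 → 18.77 in.
3XL: 134 / 6.5 = 20.615 → 20.62 in.

M 17.23 inches; XL 18.77 inches; 3XL 20.62 inches.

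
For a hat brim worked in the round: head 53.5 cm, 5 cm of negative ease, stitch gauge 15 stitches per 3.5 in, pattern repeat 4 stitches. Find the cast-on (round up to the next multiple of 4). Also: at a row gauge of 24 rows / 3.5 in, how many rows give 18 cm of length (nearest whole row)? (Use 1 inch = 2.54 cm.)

Finished = 53.5 − 5 = 48.5 cm.
48.5 cm × 1/2.54 = 19.09 inches.
15/3.5 = 4.286 sts per in; 19.09 × 4.286 = 81.83 sts.
Next multiple of 4 → 84.
18 cm = 7.09 inches; × 6.857 = 48.59 → 49 rows.

Cast on 84 stitches; work 49 rows.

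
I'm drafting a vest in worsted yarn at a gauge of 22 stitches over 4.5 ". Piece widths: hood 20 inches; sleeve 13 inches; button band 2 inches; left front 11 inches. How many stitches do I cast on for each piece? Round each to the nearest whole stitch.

Rate = 22/4.5 = 4.889 sts per in.
hood: 20 × 4.889 = 97.78 → 98.
sleeve: 13 × 4.889 = 63.56 → 64.
button band: 2 × 4.889 = 9.78 → 10.
left front: 11 × 4.889 = 53.78 → 54.

hood 98; sleeve 64; button band 10; left front 54.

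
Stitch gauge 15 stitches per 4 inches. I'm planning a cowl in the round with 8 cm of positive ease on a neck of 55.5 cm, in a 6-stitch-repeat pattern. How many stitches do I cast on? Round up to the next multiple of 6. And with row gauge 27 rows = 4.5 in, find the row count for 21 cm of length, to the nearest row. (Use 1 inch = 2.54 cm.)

Finished = 55.5 + 8 = 63.5 cm.
63.5 cm × 1/2.54 = 25.00 inches.
15/4 = 3.75 sts per in; 25.00 × 3.75 = 93.75 sts.
Next multiple of 6 → 96.
21 cm = 8.27 inches; × 6 = 49.61 → 50 rows.

Cast on 96 stitches; work 50 rows.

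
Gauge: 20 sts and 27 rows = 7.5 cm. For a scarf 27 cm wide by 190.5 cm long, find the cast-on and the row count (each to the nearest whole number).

Stitch gauge = 20/7.5 = 2.667 sts/cm; 27 × 2.667 = 72.00 → 72 sts.
Row gauge = 27/7.5 = 3.6 rows/cm; 190.5 × 3.6 = 685.80 → 686 rows.

Cast on 72 stitches and work 686 rows.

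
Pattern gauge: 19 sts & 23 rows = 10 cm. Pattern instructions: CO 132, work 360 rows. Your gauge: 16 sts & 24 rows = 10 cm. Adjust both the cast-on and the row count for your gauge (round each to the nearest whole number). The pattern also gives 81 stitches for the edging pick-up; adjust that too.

Cast on 111 stitches; work 376 rows; edging pick-up 68 stitches.

Stitches: 132 × 16/19 = 111.16 → 111.
Rows: 360 × 24/23 = 375.65 → 376.
edging pick-up: 81 × 16/19 = 68.21 → 68.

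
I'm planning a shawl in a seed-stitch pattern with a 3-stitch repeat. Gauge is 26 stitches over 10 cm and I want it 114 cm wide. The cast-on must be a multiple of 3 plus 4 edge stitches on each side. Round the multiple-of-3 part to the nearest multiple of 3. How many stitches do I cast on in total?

296 stitches.

26 / 10 = 2.6 sts per cm.
114 × 2.6 = 296.40 sts.
Less 8 edge sts → 288.40 for the repeat.
Nearest multiple of 3: 288.
Add back 8 edge sts → 296.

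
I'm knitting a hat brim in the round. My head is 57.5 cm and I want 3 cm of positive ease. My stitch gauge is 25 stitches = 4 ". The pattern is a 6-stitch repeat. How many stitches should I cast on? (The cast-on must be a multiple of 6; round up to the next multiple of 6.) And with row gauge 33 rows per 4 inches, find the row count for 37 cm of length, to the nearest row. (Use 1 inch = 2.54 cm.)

Finished = 57.5 + 3 = 60.5 cm.
60.5 cm × 1/2.54 = 23.82 inches.
25/4 = 6.25 sts per in; 23.82 × 6.25 = 148.87 sts.
Next multiple of 6 → 150.
37 cm = 14.57 inches; × 8.25 = 120.18 → 120 rows.

Cast on 150 stitches; work 120 rows.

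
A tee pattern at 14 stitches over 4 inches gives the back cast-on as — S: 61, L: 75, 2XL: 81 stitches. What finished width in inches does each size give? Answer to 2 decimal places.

S 17.43 inches; L 21.43 inches; 2XL 23.14 inches.

14/4 = 3.5 sts per in.
S: 61 / 3.5 = 17.429 → 17.43 in.
L: 75 / 3.5 = 21.429 → 21.43 in.
2XL: 81 / 3.5 = 23.143 → 23.14 in.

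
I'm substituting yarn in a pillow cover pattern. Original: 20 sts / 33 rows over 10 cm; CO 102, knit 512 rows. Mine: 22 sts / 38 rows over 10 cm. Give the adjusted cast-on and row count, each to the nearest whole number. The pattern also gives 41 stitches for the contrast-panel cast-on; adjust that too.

Stitches: 102 × 22/20 = 112.20 → 112.
Rows: 512 × 38/33 = 589.58 → 590.
contrast-panel cast-on: 41 × 22/20 = 45.10 → 45.

Cast on 112 stitches; work 590 rows; contrast-panel cast-on 45 stitches.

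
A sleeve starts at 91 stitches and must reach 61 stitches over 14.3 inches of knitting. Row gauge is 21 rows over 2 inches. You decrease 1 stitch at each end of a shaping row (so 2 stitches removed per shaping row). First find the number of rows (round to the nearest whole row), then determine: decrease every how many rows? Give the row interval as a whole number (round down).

Rows = 14.3 × 10.5 = 150.2 → 150 rows.
Stitches to remove: 30 → 15 shaping rows (at 2 st each).
150 / 15 = 10.00 → every 10 rows.

Decrease every 10th row.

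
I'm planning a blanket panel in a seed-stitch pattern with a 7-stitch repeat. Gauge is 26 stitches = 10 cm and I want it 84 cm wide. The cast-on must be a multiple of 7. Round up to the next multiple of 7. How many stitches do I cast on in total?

CO 224 sts.

26 / 10 = 2.6 sts per cm.
84 × 2.6 = 218.40 sts.
Next multiple of 7: 224.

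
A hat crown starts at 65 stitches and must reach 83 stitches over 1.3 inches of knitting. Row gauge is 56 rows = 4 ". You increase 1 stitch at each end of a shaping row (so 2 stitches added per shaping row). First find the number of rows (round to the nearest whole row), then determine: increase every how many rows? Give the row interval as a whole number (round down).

Rows = 1.3 × 14 = 18.2 → 18 rows.
Stitches to add: 18 → 9 shaping rows (at 2 st each).
18 / 9 = 2.00 → every 2 rows.

Increase every 2nd row.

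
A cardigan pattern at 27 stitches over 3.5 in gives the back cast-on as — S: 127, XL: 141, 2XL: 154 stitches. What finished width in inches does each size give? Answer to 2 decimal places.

27/3.5 = 7.714 sts per in.
S: 127 / 7.714 = 16.463 → 16.46 in.
XL: 141 / 7.714 = 18.278 → 18.28 in.
2XL: 154 / 7.714 = 19.963 → 19.96 in.

S 16.46 inches; XL 18.28 inches; 2XL 19.96 inches.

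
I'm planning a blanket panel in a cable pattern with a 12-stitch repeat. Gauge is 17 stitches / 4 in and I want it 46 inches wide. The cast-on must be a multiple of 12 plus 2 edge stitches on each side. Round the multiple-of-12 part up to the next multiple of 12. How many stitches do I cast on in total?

17 / 4 = 4.25 sts per inch.
46 × 4.25 = 195.50 sts.
Less 4 edge sts → 191.50 for the repeat.
Next multiple of 12: 192.
Add back 4 edge sts → 196.

196 stitches.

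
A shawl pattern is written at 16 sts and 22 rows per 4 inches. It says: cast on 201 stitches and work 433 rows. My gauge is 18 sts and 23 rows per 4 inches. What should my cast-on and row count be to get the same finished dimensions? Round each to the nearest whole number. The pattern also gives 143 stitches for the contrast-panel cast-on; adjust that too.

Cast on 226 stitches; work 453 rows; contrast-panel cast-on 161 stitches.

Stitches: 201 × 18/16 = 226.12 → 226.
Rows: 433 × 23/22 = 452.68 → 453.
contrast-panel cast-on: 143 × 18/16 = 160.88 → 161.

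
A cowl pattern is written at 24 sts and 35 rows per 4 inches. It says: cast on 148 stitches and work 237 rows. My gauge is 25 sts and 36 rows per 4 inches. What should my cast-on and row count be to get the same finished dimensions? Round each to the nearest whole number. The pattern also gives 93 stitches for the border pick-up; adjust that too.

Cast on 154 stitches; work 244 rows; border pick-up 97 stitches.

Stitches: 148 × 25/24 = 154.17 → 154.
Rows: 237 × 36/35 = 243.77 → 244.
border pick-up: 93 × 25/24 = 96.88 → 97.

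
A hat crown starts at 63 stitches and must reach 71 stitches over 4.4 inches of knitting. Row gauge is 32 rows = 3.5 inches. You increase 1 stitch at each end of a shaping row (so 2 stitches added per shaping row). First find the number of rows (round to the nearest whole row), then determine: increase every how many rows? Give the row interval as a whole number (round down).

Increase every 10th row.

Rows = 4.4 × 9.143 = 40.2 → 40 rows.
Stitches to add: 8 → 4 shaping rows (at 2 st each).
40 / 4 = 10.00 → every 10 rows.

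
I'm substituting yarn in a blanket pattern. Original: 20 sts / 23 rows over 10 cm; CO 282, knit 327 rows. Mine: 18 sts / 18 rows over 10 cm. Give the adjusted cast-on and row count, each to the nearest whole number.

Cast on 254 stitches; work 256 rows.

Stitches: 282 × 18/20 = 253.80 → 254.
Rows: 327 × 18/23 = 255.91 → 256.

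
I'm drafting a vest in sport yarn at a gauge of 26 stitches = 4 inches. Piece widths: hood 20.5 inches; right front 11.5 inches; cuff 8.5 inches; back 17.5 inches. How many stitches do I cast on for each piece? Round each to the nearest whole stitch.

hood 133; right front 75; cuff 55; back 114.

Rate = 26/4 = 6.5 sts per in.
hood: 20.5 × 6.5 = 133.25 → 133.
right front: 11.5 × 6.5 = 74.75 → 75.
cuff: 8.5 × 6.5 = 55.25 → 55.
back: 17.5 × 6.5 = 113.75 → 114.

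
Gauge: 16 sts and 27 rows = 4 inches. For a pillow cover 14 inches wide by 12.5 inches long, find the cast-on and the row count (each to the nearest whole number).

Cast on 56 stitches and work 84 rows.

Stitch gauge = 16/4 = 4 sts/in; 14 × 4 = 56.00 → 56 sts.
Row gauge = 27/4 = 6.75 rows/in; 12.5 × 6.75 = 84.38 → 84 rows.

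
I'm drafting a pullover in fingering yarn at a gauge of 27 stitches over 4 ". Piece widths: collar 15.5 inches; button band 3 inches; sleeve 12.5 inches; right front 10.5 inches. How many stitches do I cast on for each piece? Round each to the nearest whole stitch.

Rate = 27/4 = 6.75 sts per in.
collar: 15.5 × 6.75 = 104.62 → 105.
button band: 3 × 6.75 = 20.25 → 20.
sleeve: 12.5 × 6.75 = 84.38 → 84.
right front: 10.5 × 6.75 = 70.88 → 71.

collar 105; button band 20; sleeve 84; right front 71.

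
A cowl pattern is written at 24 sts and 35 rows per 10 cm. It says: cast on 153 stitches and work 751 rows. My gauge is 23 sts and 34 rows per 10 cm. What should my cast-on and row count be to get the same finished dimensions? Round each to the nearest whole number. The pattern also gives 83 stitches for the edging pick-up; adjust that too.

Stitches: 153 × 23/24 = 146.62 → 147.
Rows: 751 × 34/35 = 729.54 → 730.
edging pick-up: 83 × 23/24 = 79.54 → 80.

Cast on 147 stitches; work 730 rows; edging pick-up 80 stitches.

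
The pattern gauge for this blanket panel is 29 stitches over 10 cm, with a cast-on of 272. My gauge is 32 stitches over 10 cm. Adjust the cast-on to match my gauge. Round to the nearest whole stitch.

Cast on 300 stitches.

Scale factor = 32 / 29 = 1.103.
272 × 32 / 29 = 300.14 sts.
→ 300 sts.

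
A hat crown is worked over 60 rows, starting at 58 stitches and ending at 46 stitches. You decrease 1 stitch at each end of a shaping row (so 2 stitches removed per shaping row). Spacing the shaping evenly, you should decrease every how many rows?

Decrease every 10th row.

Stitches to remove: |46 − 58| = 12.
Shaping rows needed: 12 / 2 = 6.
60 rows / 6 = every 10 rows.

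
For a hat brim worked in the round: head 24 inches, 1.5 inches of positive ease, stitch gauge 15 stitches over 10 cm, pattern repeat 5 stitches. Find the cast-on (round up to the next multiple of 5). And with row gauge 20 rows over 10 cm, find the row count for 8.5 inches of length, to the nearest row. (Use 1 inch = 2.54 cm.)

Finished = 24 + 1.5 = 25.5 inches.
25.5 inches × 2.54 = 64.77 cm.
15/10 = 1.5 sts per cm; 64.77 × 1.5 = 97.16 sts.
Next multiple of 5 → 100.
8.5 inches = 21.59 cm; × 2 = 43.18 → 43 rows.

Cast on 100 stitches; work 43 rows.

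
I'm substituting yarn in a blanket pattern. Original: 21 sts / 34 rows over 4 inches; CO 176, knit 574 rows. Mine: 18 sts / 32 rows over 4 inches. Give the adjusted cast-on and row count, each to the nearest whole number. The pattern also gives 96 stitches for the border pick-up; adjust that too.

Cast on 151 stitches; work 540 rows; border pick-up 82 stitches.

Stitches: 176 × 18/21 = 150.86 → 151.
Rows: 574 × 32/34 = 540.24 → 540.
border pick-up: 96 × 18/21 = 82.29 → 82.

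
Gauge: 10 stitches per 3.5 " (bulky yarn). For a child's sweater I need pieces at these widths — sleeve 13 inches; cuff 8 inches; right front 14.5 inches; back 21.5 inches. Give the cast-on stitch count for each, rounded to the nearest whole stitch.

sleeve 37; cuff 23; right front 41; back 61.

Rate = 10/3.5 = 2.857 sts per in.
sleeve: 13 × 2.857 = 37.14 → 37.
cuff: 8 × 2.857 = 22.86 → 23.
right front: 14.5 × 2.857 = 41.43 → 41.
back: 21.5 × 2.857 = 61.43 → 61.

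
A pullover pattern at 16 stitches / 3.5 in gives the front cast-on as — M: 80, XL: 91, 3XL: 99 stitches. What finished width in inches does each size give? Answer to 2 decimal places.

M 17.50 inches; XL 19.91 inches; 3XL 21.66 inches.

16/3.5 = 4.571 sts per in.
M: 80 / 4.571 = 17.500 → 17.50 in.
XL: 91 / 4.571 = 19.906 → 19.91 in.
3XL: 99 / 4.571 = 21.656 → 21.66 in.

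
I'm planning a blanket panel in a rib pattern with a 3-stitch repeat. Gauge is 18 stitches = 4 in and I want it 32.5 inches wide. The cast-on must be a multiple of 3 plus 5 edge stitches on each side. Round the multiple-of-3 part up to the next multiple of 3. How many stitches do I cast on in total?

18 / 4 = 4.5 sts per inch.
32.5 × 4.5 = 146.25 sts.
Less 10 edge sts → 136.25 for the repeat.
Next multiple of 3: 138.
Add back 10 edge sts → 148.

148 stitches.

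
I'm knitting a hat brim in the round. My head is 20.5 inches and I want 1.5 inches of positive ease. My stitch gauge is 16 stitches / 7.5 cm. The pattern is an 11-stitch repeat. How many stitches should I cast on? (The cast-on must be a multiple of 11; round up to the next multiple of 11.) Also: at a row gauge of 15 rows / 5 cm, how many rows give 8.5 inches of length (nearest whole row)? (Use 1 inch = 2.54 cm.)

Cast on 121 stitches; work 65 rows.

Finished = 20.5 + 1.5 = 22 inches.
22 inches × 2.54 = 55.88 cm.
16/7.5 = 2.133 sts per cm; 55.88 × 2.133 = 119.21 sts.
Next multiple of 11 → 121.
8.5 inches = 21.59 cm; × 3 = 64.77 → 65 rows.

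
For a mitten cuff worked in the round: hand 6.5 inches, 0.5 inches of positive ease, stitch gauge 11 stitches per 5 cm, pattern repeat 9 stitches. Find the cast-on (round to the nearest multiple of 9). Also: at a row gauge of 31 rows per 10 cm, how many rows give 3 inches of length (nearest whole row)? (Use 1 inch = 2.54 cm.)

Cast on 36 stitches; work 24 rows.

Finished = 6.5 + 0.5 = 7 inches.
7 inches × 2.54 = 17.78 cm.
11/5 = 2.2 sts per cm; 17.78 × 2.2 = 39.12 sts.
Nearest multiple of 9 → 36.
3 inches = 7.62 cm; × 3.1 = 23.62 → 24 rows.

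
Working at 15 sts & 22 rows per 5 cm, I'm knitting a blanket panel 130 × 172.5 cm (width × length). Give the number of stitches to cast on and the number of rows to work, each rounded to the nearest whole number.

Stitch gauge = 15/5 = 3 sts/cm; 130 × 3 = 390.00 → 390 sts.
Row gauge = 22/5 = 4.4 rows/cm; 172.5 × 4.4 = 759.00 → 759 rows.

Cast on 390 stitches and work 759 rows.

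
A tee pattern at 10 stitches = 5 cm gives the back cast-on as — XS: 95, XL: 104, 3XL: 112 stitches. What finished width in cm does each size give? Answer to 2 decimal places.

XS 47.50 cm; XL 52.00 cm; 3XL 56.00 cm.

10/5 = 2 sts per cm.
XS: 95 / 2 = 47.500 → 47.50 cm.
XL: 104 / 2 = 52.000 → 52.00 cm.
3XL: 112 / 2 = 56.000 → 56.00 cm.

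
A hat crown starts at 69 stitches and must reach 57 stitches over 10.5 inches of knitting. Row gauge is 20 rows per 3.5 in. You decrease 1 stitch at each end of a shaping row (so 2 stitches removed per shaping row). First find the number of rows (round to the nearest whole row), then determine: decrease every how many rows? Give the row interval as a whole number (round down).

Rows = 10.5 × 5.714 = 60.0 → 60 rows.
Stitches to remove: 12 → 6 shaping rows (at 2 st each).
60 / 6 = 10.00 → every 10 rows.

Decrease every 10th row.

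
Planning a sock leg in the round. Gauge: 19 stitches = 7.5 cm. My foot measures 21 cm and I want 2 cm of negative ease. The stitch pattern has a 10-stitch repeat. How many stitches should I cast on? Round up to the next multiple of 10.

CO 50 sts.

Finished = 21 − 2 = 19 cm.
19 / 7.5 = 2.533 sts/cm.
19 × 2.533 = 48.13 sts.
Next multiple of 10: 50.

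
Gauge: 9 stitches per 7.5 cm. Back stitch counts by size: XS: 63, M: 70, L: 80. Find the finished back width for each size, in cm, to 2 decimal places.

XS 52.50 cm; M 58.33 cm; L 66.67 cm.

9/7.5 = 1.2 sts per cm.
XS: 63 / 1.2 = 52.500 → 52.50 cm.
M: 70 / 1.2 = 58.333 → 58.33 cm.
L: 80 / 1.2 = 66.667 → 66.67 cm.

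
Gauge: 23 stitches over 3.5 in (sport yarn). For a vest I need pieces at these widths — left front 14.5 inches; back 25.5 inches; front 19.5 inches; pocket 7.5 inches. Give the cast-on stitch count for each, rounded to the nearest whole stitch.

Rate = 23/3.5 = 6.571 sts per in.
left front: 14.5 × 6.571 = 95.29 → 95.
back: 25.5 × 6.571 = 167.57 → 168.
front: 19.5 × 6.571 = 128.14 → 128.
pocket: 7.5 × 6.571 = 49.29 → 49.

left front 95; back 168; front 128; pocket 49.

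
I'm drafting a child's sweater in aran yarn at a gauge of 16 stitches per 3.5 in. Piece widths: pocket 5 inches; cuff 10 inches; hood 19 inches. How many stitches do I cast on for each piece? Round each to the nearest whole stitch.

Rate = 16/3.5 = 4.571 sts per in.
pocket: 5 × 4.571 = 22.86 → 23.
cuff: 10 × 4.571 = 45.71 → 46.
hood: 19 × 4.571 = 86.86 → 87.

pocket 23; cuff 46; hood 87.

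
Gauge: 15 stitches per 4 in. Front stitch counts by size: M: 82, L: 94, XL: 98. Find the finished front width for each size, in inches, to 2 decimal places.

M 21.87 inches; L 25.07 inches; XL 26.13 inches.

15/4 = 3.75 sts per in.
M: 82 / 3.75 = 21.867 → 21.87 in.
L: 94 / 3.75 = 25.067 → 25.07 in.
XL: 98 / 3.75 = 26.133 → 26.13 in.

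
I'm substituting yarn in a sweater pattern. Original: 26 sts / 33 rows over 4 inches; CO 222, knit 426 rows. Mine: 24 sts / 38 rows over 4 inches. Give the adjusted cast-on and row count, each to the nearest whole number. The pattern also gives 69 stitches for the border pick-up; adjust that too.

Stitches: 222 × 24/26 = 204.92 → 205.
Rows: 426 × 38/33 = 490.55 → 491.
border pick-up: 69 × 24/26 = 63.69 → 64.

Cast on 205 stitches; work 491 rows; border pick-up 64 stitches.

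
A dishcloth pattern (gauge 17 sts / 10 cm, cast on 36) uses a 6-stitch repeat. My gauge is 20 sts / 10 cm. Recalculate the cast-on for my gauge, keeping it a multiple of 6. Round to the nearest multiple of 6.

Cast on 42 stitches.

36 × 20 / 17 = 42.35.
Nearest multiple of 6: 42.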